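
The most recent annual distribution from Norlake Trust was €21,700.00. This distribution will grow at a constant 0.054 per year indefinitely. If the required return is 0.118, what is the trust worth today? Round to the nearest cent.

€357371.88

D₁ = D₀ × (1 + g) = €21,700.00 × 1.054 = €22,871.8000
Growing perpetuity: P = D₁ / (r − g) = €22,871.8000 / (0.118 − 0.054) = €357,371.88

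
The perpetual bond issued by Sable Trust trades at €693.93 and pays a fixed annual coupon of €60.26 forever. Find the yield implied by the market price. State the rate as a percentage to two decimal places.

8.68%

P = C/r ⇒ r = C/P = €60.26/€693.93 = 0.086839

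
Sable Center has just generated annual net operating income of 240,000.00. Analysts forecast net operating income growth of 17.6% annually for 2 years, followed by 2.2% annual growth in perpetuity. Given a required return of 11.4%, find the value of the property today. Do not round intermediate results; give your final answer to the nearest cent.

D_1 = 282240.00000
D_2 = 331914.24000
Terminal value at year 2: TV = D_2×(1+g_2)/(r−g_2) = 339216.35328/0.092 = 3687134.27478
P_0 = D_1/(1+r)^1 + D_2/(1+r)^2 + TV/(1+r)^2
    = 253357.27110 + 267457.94507 + 2971108.91154 = 3491924.12770

3491924.13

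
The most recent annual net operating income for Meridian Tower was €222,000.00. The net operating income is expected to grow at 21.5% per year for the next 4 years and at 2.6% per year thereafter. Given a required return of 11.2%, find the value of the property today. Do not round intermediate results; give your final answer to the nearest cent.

€4888321.54

D_1 = 269730.00000
D_2 = 327721.95000
D_3 = 398182.16925
D_4 = 483791.33564
Terminal value at year 4: TV = D_4×(1+g_2)/(r−g_2) = 496369.91037/0.086 = 5771743.14378
P_0 = D_1/(1+r)^1 + D_2/(1+r)^2 + D_3/(1+r)^3 + D_4/(1+r)^4 + TV/(1+r)^4
    = 242562.94964 + 265030.56098 + 289579.25503 + 316401.79394 + 3774746.98353 = 4888321.54312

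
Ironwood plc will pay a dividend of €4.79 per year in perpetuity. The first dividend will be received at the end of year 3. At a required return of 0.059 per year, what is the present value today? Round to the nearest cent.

€72.39

Value at end of year 2: C / r = €4.79 / 0.059 = €81.1864
Discount to today: PV = €81.1864 / (1 + 0.059)^2 = €81.1864 / 1.121481 = €72.39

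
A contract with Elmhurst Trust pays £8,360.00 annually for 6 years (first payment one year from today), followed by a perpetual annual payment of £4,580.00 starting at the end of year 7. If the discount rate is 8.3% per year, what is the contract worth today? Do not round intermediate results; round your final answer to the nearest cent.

£72497.31

PV of 6-year annuity: £8,360.00 × [1 − (1+0.083)^−6] / 0.083 = 38298.05050
Perpetuity value at year 6: £4,580.00 / 0.083 = 55180.72289
PV of perpetuity: 55180.72289 / (1+0.083)^6 = 34199.25503
Total PV = 38298.05050 + 34199.25503 = 72497.30553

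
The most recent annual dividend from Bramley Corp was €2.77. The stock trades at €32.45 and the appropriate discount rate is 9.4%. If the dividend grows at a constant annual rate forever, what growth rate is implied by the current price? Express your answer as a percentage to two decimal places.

P = D₀(1+g)/(r−g) ⇒ P(r−g) = D₀(1+g) ⇒ g(P+D₀) = P·r − D₀
g = (P·r − D₀)/(P + D₀) = (€32.45×0.094 − €2.77) / (€32.45 + €2.77) = 0.007959

0.80%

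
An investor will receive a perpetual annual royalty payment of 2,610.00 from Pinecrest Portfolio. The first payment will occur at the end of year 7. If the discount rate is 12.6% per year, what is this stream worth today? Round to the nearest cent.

10163.41

Value at end of year 6: C / r = 2,610.00 / 0.126 = 20,714.2857
Discount to today: PV = 20,714.2857 / (1 + 0.126)^6 = 20,714.2857 / 2.038123 = 10,163.41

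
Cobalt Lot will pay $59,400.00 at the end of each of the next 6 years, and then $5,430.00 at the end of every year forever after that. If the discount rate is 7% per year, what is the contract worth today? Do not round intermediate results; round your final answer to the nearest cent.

PV of 6-year annuity: $59,400.00 × [1 − (1+0.07)^−6] / 0.07 = 283132.45579
Perpetuity value at year 6: $5,430.00 / 0.07 = 77571.42857
PV of perpetuity: 77571.42857 / (1+0.07)^6 = 51689.11822
Total PV = 283132.45579 + 51689.11822 = 334821.57401

$334821.57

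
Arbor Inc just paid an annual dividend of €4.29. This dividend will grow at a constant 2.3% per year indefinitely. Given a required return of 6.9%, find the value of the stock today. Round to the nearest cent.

D₁ = D₀ × (1 + g) = €4.29 × 1.023 = €4.3887
Growing perpetuity: P = D₁ / (r − g) = €4.3887 / (0.069 − 0.023) = €95.41

€95.41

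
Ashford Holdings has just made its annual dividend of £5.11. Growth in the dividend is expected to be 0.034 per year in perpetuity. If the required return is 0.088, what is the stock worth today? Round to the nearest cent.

D₁ = D₀ × (1 + g) = £5.11 × 1.034 = £5.2837
Growing perpetuity: P = D₁ / (r − g) = £5.2837 / (0.088 − 0.034) = £97.85

£97.85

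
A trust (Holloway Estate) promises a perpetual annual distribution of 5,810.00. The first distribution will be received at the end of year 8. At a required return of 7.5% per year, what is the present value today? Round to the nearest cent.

Value at end of year 7: C / r = 5,810.00 / 0.075 = 77,466.6667
Discount to today: PV = 77,466.6667 / (1 + 0.075)^7 = 77,466.6667 / 1.659049 = 46,693.41

46693.41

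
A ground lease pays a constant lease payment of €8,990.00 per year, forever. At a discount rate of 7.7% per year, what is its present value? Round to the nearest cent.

€116753.25

Level perpetuity: PV = C / r = €8,990.00 / 0.077 = €116,753.25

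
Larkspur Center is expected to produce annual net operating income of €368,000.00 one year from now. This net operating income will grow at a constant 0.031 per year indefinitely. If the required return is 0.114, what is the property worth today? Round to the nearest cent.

Growing perpetuity: P = D₁ / (r − g) = €368,000.0000 / (0.114 − 0.031) = €4,433,734.94

€4433734.94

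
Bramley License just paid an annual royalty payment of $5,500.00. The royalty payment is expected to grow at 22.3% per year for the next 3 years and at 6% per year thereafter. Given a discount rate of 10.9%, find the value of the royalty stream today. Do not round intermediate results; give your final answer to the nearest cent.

D_1 = 6726.50000
D_2 = 8226.50950
D_3 = 10061.02112
Terminal value at year 3: TV = D_3×(1+g_2)/(r−g_2) = 10664.68239/0.049 = 217646.57930
P_0 = D_1/(1+r)^1 + D_2/(1+r)^2 + D_3/(1+r)^3 + TV/(1+r)^3
    = 6065.37421 + 6688.86624 + 7376.45033 + 159572.19072 = 179702.88150

$179702.88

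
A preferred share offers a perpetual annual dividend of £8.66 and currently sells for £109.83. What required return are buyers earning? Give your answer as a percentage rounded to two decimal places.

P = C/r ⇒ r = C/P = £8.66/£109.83 = 0.078849

7.88%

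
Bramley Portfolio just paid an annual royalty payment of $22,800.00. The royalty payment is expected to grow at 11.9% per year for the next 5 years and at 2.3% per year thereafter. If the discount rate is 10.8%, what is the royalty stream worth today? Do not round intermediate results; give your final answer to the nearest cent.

D_1 = 25513.20000
D_2 = 28549.27080
D_3 = 31946.63403
D_4 = 35748.28347
D_5 = 40002.32921
Terminal value at year 5: TV = D_5×(1+g_2)/(r−g_2) = 40922.38278/0.085 = 481439.79740
P_0 = D_1/(1+r)^1 + D_2/(1+r)^2 + D_3/(1+r)^3 + D_4/(1+r)^4 + D_5/(1+r)^5 + TV/(1+r)^5
    = 23026.35379 + 23254.95478 + 23485.82527 + 23718.98779 + 23954.46511 + 288299.03299 = 405739.61972

$405739.62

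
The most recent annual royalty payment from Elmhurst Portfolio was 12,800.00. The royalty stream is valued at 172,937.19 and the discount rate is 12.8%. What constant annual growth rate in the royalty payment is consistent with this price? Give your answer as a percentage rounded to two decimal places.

5.03%

P = D₀(1+g)/(r−g) ⇒ P(r−g) = D₀(1+g) ⇒ g(P+D₀) = P·r − D₀
g = (P·r − D₀)/(P + D₀) = (172,937.19×0.128 − 12,800.00) / (172,937.19 + 12,800.00) = 0.050264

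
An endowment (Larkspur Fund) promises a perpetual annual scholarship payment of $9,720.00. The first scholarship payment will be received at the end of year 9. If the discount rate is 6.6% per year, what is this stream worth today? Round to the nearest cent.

Value at end of year 8: C / r = $9,720.00 / 0.066 = $147,272.7273
Discount to today: PV = $147,272.7273 / (1 + 0.066)^8 = $147,272.7273 / 1.667468 = $88,321.15

$88321.15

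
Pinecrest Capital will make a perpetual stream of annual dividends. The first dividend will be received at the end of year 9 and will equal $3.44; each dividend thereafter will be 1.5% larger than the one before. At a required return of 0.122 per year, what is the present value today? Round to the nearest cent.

Value at end of year 8: C₁ / (r − g) = $3.44 / (0.122 − 0.015) = $32.1495
Discount to today: PV = $32.1495 / (1 + 0.122)^8 = $32.1495 / 2.511556 = $12.80

$12.80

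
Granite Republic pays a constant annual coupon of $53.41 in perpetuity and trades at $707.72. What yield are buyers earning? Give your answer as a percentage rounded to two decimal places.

7.55%

P = C/r ⇒ r = C/P = $53.41/$707.72 = 0.075468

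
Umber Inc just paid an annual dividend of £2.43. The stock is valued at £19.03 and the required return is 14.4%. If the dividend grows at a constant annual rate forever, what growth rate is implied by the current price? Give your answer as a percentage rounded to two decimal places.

1.45%

P = D₀(1+g)/(r−g) ⇒ P(r−g) = D₀(1+g) ⇒ g(P+D₀) = P·r − D₀
g = (P·r − D₀)/(P + D₀) = (£19.03×0.144 − £2.43) / (£19.03 + £2.43) = 0.014460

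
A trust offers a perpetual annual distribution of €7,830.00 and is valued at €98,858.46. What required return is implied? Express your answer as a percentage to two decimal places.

P = C/r ⇒ r = C/P = €7,830.00/€98,858.46 = 0.079204

7.92%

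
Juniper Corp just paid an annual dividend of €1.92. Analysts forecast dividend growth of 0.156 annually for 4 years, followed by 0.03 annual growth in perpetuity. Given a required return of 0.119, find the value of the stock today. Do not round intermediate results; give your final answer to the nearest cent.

€33.64

D_1 = 2.21952
D_2 = 2.56577
D_3 = 2.96602
D_4 = 3.42872
Terminal value at year 4: TV = D_4×(1+g_2)/(r−g_2) = 3.53159/0.089 = 39.68074
P_0 = D_1/(1+r)^1 + D_2/(1+r)^2 + D_3/(1+r)^3 + D_4/(1+r)^4 + TV/(1+r)^4
    = 1.98349 + 2.04907 + 2.11682 + 2.18682 + 25.30809 = 33.64429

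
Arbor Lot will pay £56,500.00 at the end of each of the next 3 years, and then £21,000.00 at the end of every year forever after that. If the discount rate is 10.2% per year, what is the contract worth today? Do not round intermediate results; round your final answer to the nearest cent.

PV of 3-year annuity: £56,500.00 × [1 − (1+0.102)^−3] / 0.102 = 140013.88123
Perpetuity value at year 3: £21,000.00 / 0.102 = 205882.35294
PV of perpetuity: 205882.35294 / (1+0.102)^3 = 153841.79532
Total PV = 140013.88123 + 153841.79532 = 293855.67655

£293855.68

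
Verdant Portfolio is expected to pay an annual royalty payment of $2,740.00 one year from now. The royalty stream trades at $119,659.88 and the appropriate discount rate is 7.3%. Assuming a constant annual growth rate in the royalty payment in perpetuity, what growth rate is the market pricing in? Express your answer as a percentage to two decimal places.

5.01%

P = D₁/(r−g) ⇒ g = r − D₁/P = 0.073 − $2,740.00/$119,659.88 = 0.050102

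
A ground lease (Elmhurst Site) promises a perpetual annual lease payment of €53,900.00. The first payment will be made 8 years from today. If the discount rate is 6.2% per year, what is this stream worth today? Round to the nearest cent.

Value at end of year 7: C / r = €53,900.00 / 0.062 = €869,354.8387
Discount to today: PV = €869,354.8387 / (1 + 0.062)^7 = €869,354.8387 / 1.523602 = €570,591.71

€570591.71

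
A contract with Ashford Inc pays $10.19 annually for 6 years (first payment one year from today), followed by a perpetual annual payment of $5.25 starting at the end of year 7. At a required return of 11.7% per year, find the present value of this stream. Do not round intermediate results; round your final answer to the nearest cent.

$65.36

PV of 6-year annuity: $10.19 × [1 − (1+0.117)^−6] / 0.117 = 42.25364
Perpetuity value at year 6: $5.25 / 0.117 = 44.87179
PV of perpetuity: 44.87179 / (1+0.117)^6 = 23.10226
Total PV = 42.25364 + 23.10226 = 65.35589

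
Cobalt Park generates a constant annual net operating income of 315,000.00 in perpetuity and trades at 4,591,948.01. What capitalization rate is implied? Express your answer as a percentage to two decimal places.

6.86%

P = C/r ⇒ r = C/P = 315,000.00/4,591,948.01 = 0.068598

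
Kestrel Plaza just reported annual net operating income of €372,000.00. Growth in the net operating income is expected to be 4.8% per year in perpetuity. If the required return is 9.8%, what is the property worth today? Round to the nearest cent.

D₁ = D₀ × (1 + g) = €372,000.00 × 1.048 = €389,856.0000
Growing perpetuity: P = D₁ / (r − g) = €389,856.0000 / (0.098 − 0.048) = €7,797,120.00

€7797120.00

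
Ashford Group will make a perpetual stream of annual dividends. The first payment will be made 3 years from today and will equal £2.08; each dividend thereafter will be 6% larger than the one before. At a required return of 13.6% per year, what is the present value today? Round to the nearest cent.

Value at end of year 2: C₁ / (r − g) = £2.08 / (0.136 − 0.06) = £27.3684
Discount to today: PV = £27.3684 / (1 + 0.136)^2 = £27.3684 / 1.290496 = £21.21

£21.21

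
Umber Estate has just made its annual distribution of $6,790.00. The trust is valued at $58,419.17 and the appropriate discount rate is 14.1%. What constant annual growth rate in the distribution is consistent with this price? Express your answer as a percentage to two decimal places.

2.22%

P = D₀(1+g)/(r−g) ⇒ P(r−g) = D₀(1+g) ⇒ g(P+D₀) = P·r − D₀
g = (P·r − D₀)/(P + D₀) = ($58,419.17×0.141 − $6,790.00) / ($58,419.17 + $6,790.00) = 0.022192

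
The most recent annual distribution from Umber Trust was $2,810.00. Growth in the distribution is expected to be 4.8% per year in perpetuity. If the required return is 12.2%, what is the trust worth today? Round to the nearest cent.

$39795.68

D₁ = D₀ × (1 + g) = $2,810.00 × 1.048 = $2,944.8800
Growing perpetuity: P = D₁ / (r − g) = $2,944.8800 / (0.122 − 0.048) = $39,795.68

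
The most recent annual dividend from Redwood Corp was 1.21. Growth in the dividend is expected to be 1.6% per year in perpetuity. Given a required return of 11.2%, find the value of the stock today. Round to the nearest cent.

12.81

D₁ = D₀ × (1 + g) = 1.21 × 1.016 = 1.2294
Growing perpetuity: P = D₁ / (r − g) = 1.2294 / (0.112 − 0.016) = 12.81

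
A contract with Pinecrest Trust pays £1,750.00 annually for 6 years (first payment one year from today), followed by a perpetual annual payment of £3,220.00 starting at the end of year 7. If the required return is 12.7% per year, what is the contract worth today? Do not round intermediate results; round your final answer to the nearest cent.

PV of 6-year annuity: £1,750.00 × [1 − (1+0.127)^−6] / 0.127 = 7054.55012
Perpetuity value at year 6: £3,220.00 / 0.127 = 25354.33071
PV of perpetuity: 25354.33071 / (1+0.127)^6 = 12373.95848
Total PV = 7054.55012 + 12373.95848 = 19428.50860

£19428.51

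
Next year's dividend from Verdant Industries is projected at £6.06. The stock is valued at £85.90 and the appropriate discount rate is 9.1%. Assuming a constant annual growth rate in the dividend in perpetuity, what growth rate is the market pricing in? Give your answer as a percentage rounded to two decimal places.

2.05%

P = D₁/(r−g) ⇒ g = r − D₁/P = 0.091 − £6.06/£85.90 = 0.020453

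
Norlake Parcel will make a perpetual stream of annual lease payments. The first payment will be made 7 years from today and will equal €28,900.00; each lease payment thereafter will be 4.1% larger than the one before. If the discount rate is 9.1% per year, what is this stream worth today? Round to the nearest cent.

€342751.48

Value at end of year 6: C₁ / (r − g) = €28,900.00 / (0.091 − 0.041) = €578,000.0000
Discount to today: PV = €578,000.0000 / (1 + 0.091)^6 = €578,000.0000 / 1.686353 = €342,751.48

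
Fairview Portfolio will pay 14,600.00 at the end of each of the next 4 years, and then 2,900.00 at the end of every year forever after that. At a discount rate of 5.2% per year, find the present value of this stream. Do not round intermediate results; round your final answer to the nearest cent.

97064.83

PV of 4-year annuity: 14,600.00 × [1 − (1+0.052)^−4] / 0.052 = 51531.26133
Perpetuity value at year 4: 2,900.00 / 0.052 = 55769.23077
PV of perpetuity: 55769.23077 / (1+0.052)^4 = 45533.56927
Total PV = 51531.26133 + 45533.56927 = 97064.83060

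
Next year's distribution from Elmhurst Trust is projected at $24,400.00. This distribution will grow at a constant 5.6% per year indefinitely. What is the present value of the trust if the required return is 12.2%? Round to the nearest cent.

Growing perpetuity: P = D₁ / (r − g) = $24,400.0000 / (0.122 − 0.056) = $369,696.97

$369696.97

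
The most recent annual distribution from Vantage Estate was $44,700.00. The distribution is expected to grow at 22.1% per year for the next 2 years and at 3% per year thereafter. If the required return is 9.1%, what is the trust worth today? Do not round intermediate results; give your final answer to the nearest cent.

D_1 = 54578.70000
D_2 = 66640.59270
Terminal value at year 2: TV = D_2×(1+g_2)/(r−g_2) = 68639.81048/0.061 = 1125242.79477
P_0 = D_1/(1+r)^1 + D_2/(1+r)^2 + TV/(1+r)^2
    = 50026.30614 + 55987.27754 + 945358.94866 = 1051372.53234

$1051372.53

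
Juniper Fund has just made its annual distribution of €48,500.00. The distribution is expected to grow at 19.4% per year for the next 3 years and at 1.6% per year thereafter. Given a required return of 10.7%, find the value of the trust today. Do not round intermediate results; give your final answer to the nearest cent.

€849052.14

D_1 = 57909.00000
D_2 = 69143.34600
D_3 = 82557.15512
Terminal value at year 3: TV = D_3×(1+g_2)/(r−g_2) = 83878.06961/0.091 = 921737.02864
P_0 = D_1/(1+r)^1 + D_2/(1+r)^2 + D_3/(1+r)^3 + TV/(1+r)^3
    = 52311.65312 + 56422.86705 + 60857.18451 + 679460.43367 = 849052.13834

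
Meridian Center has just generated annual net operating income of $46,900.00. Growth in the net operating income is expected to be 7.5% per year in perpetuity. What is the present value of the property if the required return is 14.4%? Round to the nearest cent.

D₁ = D₀ × (1 + g) = $46,900.00 × 1.075 = $50,417.5000
Growing perpetuity: P = D₁ / (r − g) = $50,417.5000 / (0.144 − 0.075) = $730,688.41

$730688.41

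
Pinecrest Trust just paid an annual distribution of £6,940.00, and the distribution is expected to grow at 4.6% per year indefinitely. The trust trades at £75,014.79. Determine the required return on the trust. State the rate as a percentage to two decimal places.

D₁ = £6,940.00 × 1.046 = £7,259.2400
P = D₁/(r − g) ⇒ r = D₁/P + g = £7,259.2400/£75,014.79 + 0.046 = 0.096771 + 0.046 = 0.142771

14.28%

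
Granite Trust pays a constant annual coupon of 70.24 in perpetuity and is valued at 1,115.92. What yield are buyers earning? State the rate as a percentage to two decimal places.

P = C/r ⇒ r = C/P = 70.24/1,115.92 = 0.062944

6.29%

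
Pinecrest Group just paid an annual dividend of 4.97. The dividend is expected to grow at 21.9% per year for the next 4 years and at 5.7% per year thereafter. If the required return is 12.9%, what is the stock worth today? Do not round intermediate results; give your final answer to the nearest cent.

123.33

D_1 = 6.05843
D_2 = 7.38523
D_3 = 9.00259
D_4 = 10.97416
Terminal value at year 4: TV = D_4×(1+g_2)/(r−g_2) = 11.59969/0.072 = 161.10674
P_0 = D_1/(1+r)^1 + D_2/(1+r)^2 + D_3/(1+r)^3 + D_4/(1+r)^4 + TV/(1+r)^4
    = 5.36619 + 5.79397 + 6.25584 + 6.75453 + 99.16032 = 123.33086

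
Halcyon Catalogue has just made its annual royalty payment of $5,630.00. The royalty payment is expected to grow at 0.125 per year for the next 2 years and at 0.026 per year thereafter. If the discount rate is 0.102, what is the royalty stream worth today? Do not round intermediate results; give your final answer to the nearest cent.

$90825.70

D_1 = 6333.75000
D_2 = 7125.46875
Terminal value at year 2: TV = D_2×(1+g_2)/(r−g_2) = 7310.73094/0.076 = 96193.82812
P_0 = D_1/(1+r)^1 + D_2/(1+r)^2 + TV/(1+r)^2
    = 5747.50454 + 5867.46153 + 79210.73063 = 90825.69670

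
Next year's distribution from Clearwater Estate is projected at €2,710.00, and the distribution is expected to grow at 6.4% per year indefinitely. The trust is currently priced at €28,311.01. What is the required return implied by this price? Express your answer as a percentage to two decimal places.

15.97%

P = D₁/(r − g) ⇒ r = D₁/P + g = €2,710.0000/€28,311.01 + 0.064 = 0.095722 + 0.064 = 0.159722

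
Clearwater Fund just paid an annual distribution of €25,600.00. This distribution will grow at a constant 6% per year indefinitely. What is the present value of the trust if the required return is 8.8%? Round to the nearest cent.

D₁ = D₀ × (1 + g) = €25,600.00 × 1.06 = €27,136.0000
Growing perpetuity: P = D₁ / (r − g) = €27,136.0000 / (0.088 − 0.06) = €969,142.86

€969142.86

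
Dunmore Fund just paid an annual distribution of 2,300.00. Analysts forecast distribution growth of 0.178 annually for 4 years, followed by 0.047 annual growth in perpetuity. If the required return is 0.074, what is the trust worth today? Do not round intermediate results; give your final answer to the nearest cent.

D_1 = 2709.40000
D_2 = 3191.67320
D_3 = 3759.79103
D_4 = 4429.03383
Terminal value at year 4: TV = D_4×(1+g_2)/(r−g_2) = 4637.19842/0.027 = 171748.08974
P_0 = D_1/(1+r)^1 + D_2/(1+r)^2 + D_3/(1+r)^3 + D_4/(1+r)^4 + TV/(1+r)^4
    = 2522.71881 + 2767.00443 + 3034.94527 + 3328.83196 + 129084.70598 = 140738.20644

140738.21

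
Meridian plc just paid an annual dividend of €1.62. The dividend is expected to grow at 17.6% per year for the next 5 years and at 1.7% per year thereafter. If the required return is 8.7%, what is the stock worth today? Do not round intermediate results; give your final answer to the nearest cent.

€45.20

D_1 = 1.90512
D_2 = 2.24042
D_3 = 2.63474
D_4 = 3.09845
D_5 = 3.64378
Terminal value at year 5: TV = D_5×(1+g_2)/(r−g_2) = 3.70572/0.07 = 52.93885
P_0 = D_1/(1+r)^1 + D_2/(1+r)^2 + D_3/(1+r)^3 + D_4/(1+r)^4 + D_5/(1+r)^5 + TV/(1+r)^5
    = 1.75264 + 1.89614 + 2.05139 + 2.21935 + 2.40106 + 34.88404 = 45.20463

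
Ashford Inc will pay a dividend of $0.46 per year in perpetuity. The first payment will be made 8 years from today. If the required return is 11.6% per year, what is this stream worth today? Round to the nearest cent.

$1.84

Value at end of year 7: C / r = $0.46 / 0.116 = $3.9655
Discount to today: PV = $3.9655 / (1 + 0.116)^7 = $3.9655 / 2.156003 = $1.84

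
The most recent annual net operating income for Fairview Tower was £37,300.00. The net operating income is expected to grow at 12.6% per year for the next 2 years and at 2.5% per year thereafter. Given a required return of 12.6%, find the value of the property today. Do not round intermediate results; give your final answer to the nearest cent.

D_1 = 41999.80000
D_2 = 47291.77480
Terminal value at year 2: TV = D_2×(1+g_2)/(r−g_2) = 48474.06917/0.101 = 479941.27891
P_0 = D_1/(1+r)^1 + D_2/(1+r)^2 + TV/(1+r)^2
    = 37300.00000 + 37300.00000 + 378539.60396 = 453139.60396

£453139.60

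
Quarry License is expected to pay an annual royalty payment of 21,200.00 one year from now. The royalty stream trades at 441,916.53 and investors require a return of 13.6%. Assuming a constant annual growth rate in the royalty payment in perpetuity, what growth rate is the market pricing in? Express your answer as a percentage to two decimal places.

P = D₁/(r−g) ⇒ g = r − D₁/P = 0.136 − 21,200.00/441,916.53 = 0.088027

8.80%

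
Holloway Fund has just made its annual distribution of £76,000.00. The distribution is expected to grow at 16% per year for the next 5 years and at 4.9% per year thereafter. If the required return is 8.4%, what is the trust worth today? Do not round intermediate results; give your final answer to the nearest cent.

D_1 = 88160.00000
D_2 = 102265.60000
D_3 = 118628.09600
D_4 = 137608.59136
D_5 = 159625.96598
Terminal value at year 5: TV = D_5×(1+g_2)/(r−g_2) = 167447.63831/0.035 = 4784218.23744
P_0 = D_1/(1+r)^1 + D_2/(1+r)^2 + D_3/(1+r)^3 + D_4/(1+r)^4 + D_5/(1+r)^5 + TV/(1+r)^5
    = 81328.41328 + 87030.40536 + 93132.16810 + 99661.72970 + 106649.08344 + 3196425.38654 = 3664227.18642

£3664227.19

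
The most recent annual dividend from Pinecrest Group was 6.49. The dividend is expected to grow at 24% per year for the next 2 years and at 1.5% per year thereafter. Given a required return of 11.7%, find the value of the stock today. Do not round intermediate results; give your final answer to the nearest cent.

D_1 = 8.04760
D_2 = 9.97902
Terminal value at year 2: TV = D_2×(1+g_2)/(r−g_2) = 10.12871/0.102 = 99.30107
P_0 = D_1/(1+r)^1 + D_2/(1+r)^2 + TV/(1+r)^2
    = 7.20466 + 7.99801 + 79.58800 = 94.79066

94.79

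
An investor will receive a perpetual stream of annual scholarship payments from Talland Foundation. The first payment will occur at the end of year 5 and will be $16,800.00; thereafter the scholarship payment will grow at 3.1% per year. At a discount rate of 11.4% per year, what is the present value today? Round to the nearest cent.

Value at end of year 4: C₁ / (r − g) = $16,800.00 / (0.114 − 0.031) = $202,409.6386
Discount to today: PV = $202,409.6386 / (1 + 0.114)^4 = $202,409.6386 / 1.540071 = $131,428.76

$131428.76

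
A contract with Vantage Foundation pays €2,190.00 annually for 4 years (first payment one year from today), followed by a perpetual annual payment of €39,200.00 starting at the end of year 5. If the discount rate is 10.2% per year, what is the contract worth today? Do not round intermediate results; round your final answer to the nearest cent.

€267503.12

PV of 4-year annuity: €2,190.00 × [1 − (1+0.102)^−4] / 0.102 = 6912.05692
Perpetuity value at year 4: €39,200.00 / 0.102 = 384313.72549
PV of perpetuity: 384313.72549 / (1+0.102)^4 = 260591.06285
Total PV = 6912.05692 + 260591.06285 = 267503.11976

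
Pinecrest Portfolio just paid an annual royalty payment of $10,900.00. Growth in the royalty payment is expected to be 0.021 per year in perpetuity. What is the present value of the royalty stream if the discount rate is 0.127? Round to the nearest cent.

D₁ = D₀ × (1 + g) = $10,900.00 × 1.021 = $11,128.9000
Growing perpetuity: P = D₁ / (r − g) = $11,128.9000 / (0.127 − 0.021) = $104,989.62

$104989.62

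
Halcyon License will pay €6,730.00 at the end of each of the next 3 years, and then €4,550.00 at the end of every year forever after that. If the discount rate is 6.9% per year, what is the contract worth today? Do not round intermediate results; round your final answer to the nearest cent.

PV of 3-year annuity: €6,730.00 × [1 − (1+0.069)^−3] / 0.069 = 17693.96520
Perpetuity value at year 3: €4,550.00 / 0.069 = 65942.02899
PV of perpetuity: 65942.02899 / (1+0.069)^3 = 53979.54137
Total PV = 17693.96520 + 53979.54137 = 71673.50657

€71673.51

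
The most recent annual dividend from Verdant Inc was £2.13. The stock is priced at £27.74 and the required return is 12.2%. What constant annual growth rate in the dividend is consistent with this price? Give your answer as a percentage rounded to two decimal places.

4.20%

P = D₀(1+g)/(r−g) ⇒ P(r−g) = D₀(1+g) ⇒ g(P+D₀) = P·r − D₀
g = (P·r − D₀)/(P + D₀) = (£27.74×0.122 − £2.13) / (£27.74 + £2.13) = 0.041991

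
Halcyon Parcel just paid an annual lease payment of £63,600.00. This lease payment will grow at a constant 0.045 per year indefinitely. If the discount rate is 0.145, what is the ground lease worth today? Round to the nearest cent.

D₁ = D₀ × (1 + g) = £63,600.00 × 1.045 = £66,462.0000
Growing perpetuity: P = D₁ / (r − g) = £66,462.0000 / (0.145 − 0.045) = £664,620.00

£664620.00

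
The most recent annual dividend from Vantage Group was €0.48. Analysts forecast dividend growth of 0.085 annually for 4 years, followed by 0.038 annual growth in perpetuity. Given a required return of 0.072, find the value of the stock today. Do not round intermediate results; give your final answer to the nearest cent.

€17.36

D_1 = 0.52080
D_2 = 0.56507
D_3 = 0.61310
D_4 = 0.66521
Terminal value at year 4: TV = D_4×(1+g_2)/(r−g_2) = 0.69049/0.034 = 20.30854
P_0 = D_1/(1+r)^1 + D_2/(1+r)^2 + D_3/(1+r)^3 + D_4/(1+r)^4 + TV/(1+r)^4
    = 0.48582 + 0.49171 + 0.49768 + 0.50371 + 15.37799 = 17.35691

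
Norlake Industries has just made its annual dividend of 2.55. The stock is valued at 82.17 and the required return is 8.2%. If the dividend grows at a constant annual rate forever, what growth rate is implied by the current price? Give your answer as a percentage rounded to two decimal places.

4.94%

P = D₀(1+g)/(r−g) ⇒ P(r−g) = D₀(1+g) ⇒ g(P+D₀) = P·r − D₀
g = (P·r − D₀)/(P + D₀) = (82.17×0.082 − 2.55) / (82.17 + 2.55) = 0.049433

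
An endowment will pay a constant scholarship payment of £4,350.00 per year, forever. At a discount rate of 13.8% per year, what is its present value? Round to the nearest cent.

Level perpetuity: PV = C / r = £4,350.00 / 0.138 = £31,521.74

£31521.74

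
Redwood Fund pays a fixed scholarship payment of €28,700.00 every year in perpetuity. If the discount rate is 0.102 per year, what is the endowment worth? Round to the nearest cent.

Level perpetuity: PV = C / r = €28,700.00 / 0.102 = €281,372.55

€281372.55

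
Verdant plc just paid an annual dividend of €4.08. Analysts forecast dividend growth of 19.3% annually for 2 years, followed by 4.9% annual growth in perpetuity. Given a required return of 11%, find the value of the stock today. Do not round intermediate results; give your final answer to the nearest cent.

€90.15

D_1 = 4.86744
D_2 = 5.80686
Terminal value at year 2: TV = D_2×(1+g_2)/(r−g_2) = 6.09139/0.061 = 99.85888
P_0 = D_1/(1+r)^1 + D_2/(1+r)^2 + TV/(1+r)^2
    = 4.38508 + 4.71297 + 81.04771 = 90.14577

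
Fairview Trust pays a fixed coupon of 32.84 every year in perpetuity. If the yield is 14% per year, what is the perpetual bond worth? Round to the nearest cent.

234.57

Level perpetuity: PV = C / r = 32.84 / 0.14 = 234.57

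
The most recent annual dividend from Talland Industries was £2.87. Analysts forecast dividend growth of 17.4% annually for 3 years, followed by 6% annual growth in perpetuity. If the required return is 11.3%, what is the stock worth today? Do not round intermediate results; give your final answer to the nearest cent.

£76.95

D_1 = 3.36938
D_2 = 3.95565
D_3 = 4.64394
Terminal value at year 3: TV = D_3×(1+g_2)/(r−g_2) = 4.92257/0.053 = 92.87871
P_0 = D_1/(1+r)^1 + D_2/(1+r)^2 + D_3/(1+r)^3 + TV/(1+r)^3
    = 3.02730 + 3.19321 + 3.36822 + 67.36444 = 76.95317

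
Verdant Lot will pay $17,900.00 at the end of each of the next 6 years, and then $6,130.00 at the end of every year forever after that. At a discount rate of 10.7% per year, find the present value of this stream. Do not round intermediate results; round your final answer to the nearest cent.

PV of 6-year annuity: $17,900.00 × [1 − (1+0.107)^−6] / 0.107 = 76385.60778
Perpetuity value at year 6: $6,130.00 / 0.107 = 57289.71963
PV of perpetuity: 57289.71963 / (1+0.107)^6 = 31130.84948
Total PV = 76385.60778 + 31130.84948 = 107516.45725

$107516.46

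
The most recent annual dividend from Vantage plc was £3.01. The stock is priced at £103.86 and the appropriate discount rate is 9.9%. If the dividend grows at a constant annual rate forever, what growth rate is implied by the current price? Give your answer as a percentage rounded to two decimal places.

P = D₀(1+g)/(r−g) ⇒ P(r−g) = D₀(1+g) ⇒ g(P+D₀) = P·r − D₀
g = (P·r − D₀)/(P + D₀) = (£103.86×0.099 − £3.01) / (£103.86 + £3.01) = 0.068047

6.80%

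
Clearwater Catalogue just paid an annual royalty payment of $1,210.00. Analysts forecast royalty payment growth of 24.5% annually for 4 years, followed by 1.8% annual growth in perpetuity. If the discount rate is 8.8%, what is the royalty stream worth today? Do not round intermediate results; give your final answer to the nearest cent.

D_1 = 1506.45000
D_2 = 1875.53025
D_3 = 2335.03516
D_4 = 2907.11878
Terminal value at year 4: TV = D_4×(1+g_2)/(r−g_2) = 2959.44691/0.07 = 42277.81305
P_0 = D_1/(1+r)^1 + D_2/(1+r)^2 + D_3/(1+r)^3 + D_4/(1+r)^4 + TV/(1+r)^4
    = 1384.60478 + 1584.40529 + 1813.03730 + 2074.66125 + 30171.50212 = 37028.21073

$37028.21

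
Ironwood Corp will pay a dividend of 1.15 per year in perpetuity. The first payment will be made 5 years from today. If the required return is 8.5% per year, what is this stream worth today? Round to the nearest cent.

9.76

Value at end of year 4: C / r = 1.15 / 0.085 = 13.5294
Discount to today: PV = 13.5294 / (1 + 0.085)^4 = 13.5294 / 1.385859 = 9.76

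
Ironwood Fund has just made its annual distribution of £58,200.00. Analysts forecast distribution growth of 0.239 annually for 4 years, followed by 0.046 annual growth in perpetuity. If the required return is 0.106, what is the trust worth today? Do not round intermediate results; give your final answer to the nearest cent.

D_1 = 72109.80000
D_2 = 89344.04220
D_3 = 110697.26829
D_4 = 137153.91541
Terminal value at year 4: TV = D_4×(1+g_2)/(r−g_2) = 143462.99551/0.06 = 2391049.92525
P_0 = D_1/(1+r)^1 + D_2/(1+r)^2 + D_3/(1+r)^3 + D_4/(1+r)^4 + TV/(1+r)^4
    = 65198.73418 + 73039.08829 + 81822.26979 + 91661.65666 + 1597968.21450 = 1909689.96342

£1909689.96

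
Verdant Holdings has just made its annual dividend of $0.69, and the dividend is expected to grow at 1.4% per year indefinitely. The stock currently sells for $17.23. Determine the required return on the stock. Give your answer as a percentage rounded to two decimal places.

D₁ = $0.69 × 1.014 = $0.6997
P = D₁/(r − g) ⇒ r = D₁/P + g = $0.6997/$17.23 + 0.014 = 0.040607 + 0.014 = 0.054607

5.46%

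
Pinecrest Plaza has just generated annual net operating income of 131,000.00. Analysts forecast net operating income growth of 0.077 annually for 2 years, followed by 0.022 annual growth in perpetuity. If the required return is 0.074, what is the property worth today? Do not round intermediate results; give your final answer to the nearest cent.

D_1 = 141087.00000
D_2 = 151950.69900
Terminal value at year 2: TV = D_2×(1+g_2)/(r−g_2) = 155293.61438/0.052 = 2986415.66112
P_0 = D_1/(1+r)^1 + D_2/(1+r)^2 + TV/(1+r)^2
    = 131365.92179 + 131732.86570 + 2589057.47594 = 2852156.26343

2852156.26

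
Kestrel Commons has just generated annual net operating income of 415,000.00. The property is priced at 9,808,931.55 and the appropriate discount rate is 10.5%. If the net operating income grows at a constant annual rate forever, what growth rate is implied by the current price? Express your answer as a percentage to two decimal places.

P = D₀(1+g)/(r−g) ⇒ P(r−g) = D₀(1+g) ⇒ g(P+D₀) = P·r − D₀
g = (P·r − D₀)/(P + D₀) = (9,808,931.55×0.105 − 415,000.00) / (9,808,931.55 + 415,000.00) = 0.060147

6.01%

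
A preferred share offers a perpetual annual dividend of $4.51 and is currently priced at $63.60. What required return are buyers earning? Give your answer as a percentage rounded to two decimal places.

P = C/r ⇒ r = C/P = $4.51/$63.60 = 0.070912

7.09%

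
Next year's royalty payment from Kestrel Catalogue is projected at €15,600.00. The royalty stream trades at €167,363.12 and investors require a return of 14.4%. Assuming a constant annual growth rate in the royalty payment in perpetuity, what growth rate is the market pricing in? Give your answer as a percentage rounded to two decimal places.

P = D₁/(r−g) ⇒ g = r − D₁/P = 0.144 − €15,600.00/€167,363.12 = 0.050790

5.08%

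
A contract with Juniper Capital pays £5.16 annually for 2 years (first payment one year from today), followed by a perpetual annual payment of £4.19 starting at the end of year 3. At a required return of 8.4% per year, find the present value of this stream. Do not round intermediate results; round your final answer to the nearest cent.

PV of 2-year annuity: £5.16 × [1 − (1+0.084)^−2] / 0.084 = 9.15143
Perpetuity value at year 2: £4.19 / 0.084 = 49.88095
PV of perpetuity: 49.88095 / (1+0.084)^2 = 42.44985
Total PV = 9.15143 + 42.44985 = 51.60128

£51.60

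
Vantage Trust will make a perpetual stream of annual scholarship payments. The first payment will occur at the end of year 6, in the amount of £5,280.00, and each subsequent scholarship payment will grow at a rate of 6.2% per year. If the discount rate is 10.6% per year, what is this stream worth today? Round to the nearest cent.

Value at end of year 5: C₁ / (r − g) = £5,280.00 / (0.106 − 0.062) = £120,000.0000
Discount to today: PV = £120,000.0000 / (1 + 0.106)^5 = £120,000.0000 / 1.654915 = £72,511.29

£72511.29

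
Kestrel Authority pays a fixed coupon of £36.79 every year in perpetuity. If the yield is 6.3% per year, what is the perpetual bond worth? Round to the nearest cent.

£583.97

Level perpetuity: PV = C / r = £36.79 / 0.063 = £583.97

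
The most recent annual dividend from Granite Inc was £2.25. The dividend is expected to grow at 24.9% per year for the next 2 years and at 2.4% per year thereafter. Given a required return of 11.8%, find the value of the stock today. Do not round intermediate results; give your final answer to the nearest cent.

D_1 = 2.81025
D_2 = 3.51000
Terminal value at year 2: TV = D_2×(1+g_2)/(r−g_2) = 3.59424/0.094 = 38.23662
P_0 = D_1/(1+r)^1 + D_2/(1+r)^2 + TV/(1+r)^2
    = 2.51364 + 2.80817 + 30.59116 = 35.91297

£35.91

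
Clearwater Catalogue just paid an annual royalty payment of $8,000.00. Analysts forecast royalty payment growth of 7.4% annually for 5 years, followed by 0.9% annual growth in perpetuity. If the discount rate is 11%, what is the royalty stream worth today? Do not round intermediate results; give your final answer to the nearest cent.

$104046.86

D_1 = 8592.00000
D_2 = 9227.80800
D_3 = 9910.66579
D_4 = 10644.05506
D_5 = 11431.71514
Terminal value at year 5: TV = D_5×(1+g_2)/(r−g_2) = 11534.60057/0.101 = 114203.96605
P_0 = D_1/(1+r)^1 + D_2/(1+r)^2 + D_3/(1+r)^3 + D_4/(1+r)^4 + D_5/(1+r)^5 + TV/(1+r)^5
    = 7740.54054 + 7489.49598 + 7246.59341 + 7011.56876 + 6784.16653 + 67774.49532 = 104046.86054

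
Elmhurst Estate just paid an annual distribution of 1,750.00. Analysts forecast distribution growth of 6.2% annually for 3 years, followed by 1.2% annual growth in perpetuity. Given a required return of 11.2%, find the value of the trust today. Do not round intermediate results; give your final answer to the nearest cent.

D_1 = 1858.50000
D_2 = 1973.72700
D_3 = 2096.09807
Terminal value at year 3: TV = D_3×(1+g_2)/(r−g_2) = 2121.25125/0.1 = 21212.51251
P_0 = D_1/(1+r)^1 + D_2/(1+r)^2 + D_3/(1+r)^3 + TV/(1+r)^3
    = 1671.31295 + 1596.16399 + 1524.39402 + 15426.86751 = 20218.73847

20218.74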